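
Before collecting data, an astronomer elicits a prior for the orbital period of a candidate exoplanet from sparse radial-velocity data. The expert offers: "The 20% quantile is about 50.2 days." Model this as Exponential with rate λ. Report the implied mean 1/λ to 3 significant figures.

mean ≈ 225 days

P(T < 50.2) = 1 − e^(−λ·50.2) = 0.2, so λ = −ln(1−0.2)/50.2 = −ln(0.8)/50.2 = 0.00445.
Mean = 1/λ = 225 days.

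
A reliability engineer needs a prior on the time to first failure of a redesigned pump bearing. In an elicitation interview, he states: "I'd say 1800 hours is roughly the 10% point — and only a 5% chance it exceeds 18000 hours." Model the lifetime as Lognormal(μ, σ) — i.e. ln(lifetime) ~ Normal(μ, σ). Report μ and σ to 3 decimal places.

If T ~ Lognormal(μ,σ) then ln T ~ Normal(μ,σ), so the p-quantile of ln T is μ + z_p·σ.
ln(1800) = 7.496 and ln(18000) = 9.798; z_{0.1} = -1.282, z_{0.95} = 1.645.
σ = (9.798 − 7.496)/(1.645 − (-1.282)) = 0.787.
μ = 7.496 − (-1.282)·0.787 = 8.504.

μ ≈ 8.504, σ ≈ 0.787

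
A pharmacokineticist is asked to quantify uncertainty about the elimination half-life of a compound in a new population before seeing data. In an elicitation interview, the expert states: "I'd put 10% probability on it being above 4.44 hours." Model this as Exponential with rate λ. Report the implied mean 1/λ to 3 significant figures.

P(T > 4.44) = e^(−λ·4.44) = 0.1, so λ = −ln(0.1)/4.44 = 0.519.
Mean = 1/λ = 1.93 hours.

mean ≈ 1.93 hours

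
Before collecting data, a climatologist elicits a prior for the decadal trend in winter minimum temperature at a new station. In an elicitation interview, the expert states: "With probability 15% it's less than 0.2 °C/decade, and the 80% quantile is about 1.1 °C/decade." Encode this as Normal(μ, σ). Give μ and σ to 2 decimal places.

For Normal(μ,σ), the p-quantile is μ + z_p·σ. Here z_{0.15} = -1.036, z_{0.8} = 0.8416.
So 0.2 = μ − 1.036σ and 1.1 = μ + 0.8416σ.
Subtracting: σ = (1.1 − 0.2)/(0.8416 − (-1.036)) = 0.48.
Then μ = 0.2 − (-1.036)·0.48 = 0.70.

μ = 0.70, σ = 0.48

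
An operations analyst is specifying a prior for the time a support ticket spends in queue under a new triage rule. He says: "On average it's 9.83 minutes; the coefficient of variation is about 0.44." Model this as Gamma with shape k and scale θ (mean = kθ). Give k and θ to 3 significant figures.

k ≈ 5.17, θ ≈ 1.9

For Gamma(k, scale θ): mean = kθ, variance = kθ², so CV = 1/√k.
CV = 0.44, hence k = 1/CV² = 5.17.
Then θ = mean/k = 9.83/5.17 = 1.9.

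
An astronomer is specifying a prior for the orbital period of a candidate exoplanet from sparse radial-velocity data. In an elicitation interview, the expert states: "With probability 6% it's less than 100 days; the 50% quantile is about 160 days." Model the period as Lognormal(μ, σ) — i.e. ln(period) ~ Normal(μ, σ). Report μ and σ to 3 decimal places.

μ ≈ 5.075, σ ≈ 0.302

If T ~ Lognormal(μ,σ) then ln T ~ Normal(μ,σ), so the p-quantile of ln T is μ + z_p·σ.
ln(100) = 4.605 and ln(160) = 5.075; z_{0.06} = -1.555, z_{0.5} = 0.
σ = (5.075 − 4.605)/(0 − (-1.555)) = 0.302.
μ = 4.605 − (-1.555)·0.302 = 5.075.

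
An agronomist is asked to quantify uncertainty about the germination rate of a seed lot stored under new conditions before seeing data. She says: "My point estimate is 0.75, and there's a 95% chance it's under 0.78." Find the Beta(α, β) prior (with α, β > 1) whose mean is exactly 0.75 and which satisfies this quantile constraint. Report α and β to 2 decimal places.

α ≈ 407.48, β ≈ 135.83

With mean 0.75 fixed, write α = 0.75s, β = 0.25s where s = α+β.
Need P(θ < 0.78) = 0.95 under Beta(0.75s, 0.25s). Normal approximation: (q−m)/√(m(1−m)/s) ≈ z_{0.95} = 1.64, so s ≈ 0.75·0.25·(1.64)²/(0.78−0.75)² = 563.7.
At s = 563.7: P(θ<0.78) ≈ 0.953. Adjusting to match 0.95 gives s ≈ 543.31.
So α = 0.75·543.31 ≈ 407.48, β = 0.25·543.31 ≈ 135.83.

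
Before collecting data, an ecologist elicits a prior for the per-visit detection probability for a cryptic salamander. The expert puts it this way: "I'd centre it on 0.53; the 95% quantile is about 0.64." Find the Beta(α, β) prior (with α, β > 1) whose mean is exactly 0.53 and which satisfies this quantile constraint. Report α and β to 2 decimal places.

With mean 0.53 fixed, write α = 0.53s, β = 0.47s where s = α+β.
Need P(θ < 0.64) = 0.95 under Beta(0.53s, 0.47s). Normal approximation: (q−m)/√(m(1−m)/s) ≈ z_{0.95} = 1.64, so s ≈ 0.53·0.47·(1.64)²/(0.64−0.53)² = 55.7.
At s = 55.7: P(θ<0.64) ≈ 0.952. Adjusting to match 0.95 gives s ≈ 54.19.
So α = 0.53·54.19 ≈ 28.72, β = 0.47·54.19 ≈ 25.47.

α ≈ 28.72, β ≈ 25.47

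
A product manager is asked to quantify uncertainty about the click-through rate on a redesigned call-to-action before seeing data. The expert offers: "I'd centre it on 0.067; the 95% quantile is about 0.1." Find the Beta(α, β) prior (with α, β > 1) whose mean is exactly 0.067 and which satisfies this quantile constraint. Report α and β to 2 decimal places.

α ≈ 12.11, β ≈ 168.63

With mean 0.067 fixed, write α = 0.067s, β = 0.933s where s = α+β.
Need P(θ < 0.1) = 0.95 under Beta(0.067s, 0.933s). Normal approximation: (q−m)/√(m(1−m)/s) ≈ z_{0.95} = 1.64, so s ≈ 0.067·0.933·(1.64)²/(0.1−0.067)² = 155.3.
At s = 155.3: P(θ<0.1) ≈ 0.938. Adjusting to match 0.95 gives s ≈ 180.73.
So α = 0.067·180.73 ≈ 12.11, β = 0.933·180.73 ≈ 168.63.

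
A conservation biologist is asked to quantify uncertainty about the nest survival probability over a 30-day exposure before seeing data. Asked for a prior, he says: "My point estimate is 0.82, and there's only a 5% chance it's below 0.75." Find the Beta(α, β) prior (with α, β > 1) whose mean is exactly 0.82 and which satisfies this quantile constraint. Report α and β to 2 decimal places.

α ≈ 74.03, β ≈ 16.25

With mean 0.82 fixed, write α = 0.82s, β = 0.18s where s = α+β.
Need P(θ < 0.75) = 0.05 under Beta(0.82s, 0.18s). Normal approximation: (q−m)/√(m(1−m)/s) ≈ z_{0.05} = -1.64, so s ≈ 0.82·0.18·(-1.64)²/(0.75−0.82)² = 81.5.
At s = 81.5: P(θ<0.75) ≈ 0.058. Adjusting to match 0.05 gives s ≈ 90.28.
So α = 0.82·90.28 ≈ 74.03, β = 0.18·90.28 ≈ 16.25.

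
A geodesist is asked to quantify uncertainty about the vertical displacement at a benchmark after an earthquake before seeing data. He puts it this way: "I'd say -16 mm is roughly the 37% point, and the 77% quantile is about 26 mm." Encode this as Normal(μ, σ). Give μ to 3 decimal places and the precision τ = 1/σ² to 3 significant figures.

μ = -2.982, τ = 0.00065

The p-quantile of Normal(μ,σ) is μ + z_p·σ, with z_{0.37} = -0.3319 and z_{0.77} = 0.7388.
Eliminate σ: μ = (z₂·x₁ − z₁·x₂)/(z₂ − z₁) = (0.7388·-16 − (-0.3319)·26)/1.071 = -2.982.
Then σ = (x₂ − x₁)/(z₂ − z₁) = (26 − -16)/1.071 = 39.227.
Precision τ = 1/σ² = 1/39.23² = 0.00065.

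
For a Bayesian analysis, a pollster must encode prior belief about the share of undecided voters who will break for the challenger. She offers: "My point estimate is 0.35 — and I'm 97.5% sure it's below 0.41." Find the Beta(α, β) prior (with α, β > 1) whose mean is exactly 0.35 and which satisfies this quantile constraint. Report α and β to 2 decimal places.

α ≈ 87.75, β ≈ 162.96

With mean 0.35 fixed, write α = 0.35s, β = 0.65s where s = α+β.
Need P(θ < 0.41) = 0.975 under Beta(0.35s, 0.65s). Normal approximation: (q−m)/√(m(1−m)/s) ≈ z_{0.975} = 1.96, so s ≈ 0.35·0.65·(1.96)²/(0.41−0.35)² = 242.8.
At s = 242.8: P(θ<0.41) ≈ 0.973. Adjusting to match 0.975 gives s ≈ 250.70.
So α = 0.35·250.70 ≈ 87.75, β = 0.65·250.70 ≈ 162.96.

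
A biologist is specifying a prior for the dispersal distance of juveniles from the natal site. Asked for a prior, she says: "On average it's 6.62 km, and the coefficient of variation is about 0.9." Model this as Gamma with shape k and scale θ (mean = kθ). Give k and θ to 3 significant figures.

For Gamma(k, scale θ): mean = kθ, variance = kθ², so CV = 1/√k.
CV = 0.9, hence k = 1/CV² = 1.23.
Then θ = mean/k = 6.62/1.23 = 5.36.

k ≈ 1.23, θ ≈ 5.36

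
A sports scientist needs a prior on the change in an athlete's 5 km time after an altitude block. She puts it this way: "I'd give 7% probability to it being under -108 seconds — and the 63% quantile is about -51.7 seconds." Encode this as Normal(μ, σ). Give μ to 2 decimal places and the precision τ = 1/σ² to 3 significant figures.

μ = -62.04, τ = 0.00103

The p-quantile of Normal(μ,σ) is μ + z_p·σ, with z_{0.07} = -1.476 and z_{0.63} = 0.3319.
Eliminate σ: μ = (z₂·x₁ − z₁·x₂)/(z₂ − z₁) = (0.3319·-108 − (-1.476)·-51.7)/1.808 = -62.04.
Then σ = (x₂ − x₁)/(z₂ − z₁) = (-51.7 − -108)/1.808 = 31.15.
Precision τ = 1/σ² = 1/31.15² = 0.00103.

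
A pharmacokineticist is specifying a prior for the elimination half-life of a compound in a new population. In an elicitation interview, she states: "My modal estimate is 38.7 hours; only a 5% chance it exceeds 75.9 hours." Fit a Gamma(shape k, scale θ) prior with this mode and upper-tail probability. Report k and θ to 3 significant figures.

k ≈ 7.12, θ ≈ 6.33

Gamma(k,θ) with k>1 has mode (k−1)θ, so θ = 38.7/(k−1).
Need P(X < 75.9) = 0.95 with θ tied to k this way. Start at k = 2, θ = 38.7: P(X<75.9) ≈ 0.583.
Too low — raise k to concentrate. Iterating converges to k ≈ 7.12.
Then θ = 38.7/(7.12−1) ≈ 6.33.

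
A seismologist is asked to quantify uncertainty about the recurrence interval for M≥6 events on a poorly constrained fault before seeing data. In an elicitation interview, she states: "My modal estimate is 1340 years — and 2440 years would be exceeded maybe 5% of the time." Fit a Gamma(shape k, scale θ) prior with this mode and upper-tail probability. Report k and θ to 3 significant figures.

k ≈ 8.75, θ ≈ 173

Gamma(k,θ) with k>1 has mode (k−1)θ, so θ = 1340/(k−1).
Need P(X < 2440) = 0.95 with θ tied to k this way. Start at k = 2, θ = 1340: P(X<2440) ≈ 0.543.
Too low — raise k to concentrate. Iterating converges to k ≈ 8.75.
Then θ = 1340/(8.75−1) ≈ 173.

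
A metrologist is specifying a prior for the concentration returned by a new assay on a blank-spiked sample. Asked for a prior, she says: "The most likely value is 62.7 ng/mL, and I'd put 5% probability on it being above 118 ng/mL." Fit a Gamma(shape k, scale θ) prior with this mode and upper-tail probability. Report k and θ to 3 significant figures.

k ≈ 7.96, θ ≈ 9.01

Gamma(k,θ) with k>1 has mode (k−1)θ, so θ = 62.7/(k−1).
Need P(X < 118) = 0.95 with θ tied to k this way. Start at k = 2, θ = 62.7: P(X<118) ≈ 0.561.
Too low — raise k to concentrate. Iterating converges to k ≈ 7.96.
Then θ = 62.7/(7.96−1) ≈ 9.01.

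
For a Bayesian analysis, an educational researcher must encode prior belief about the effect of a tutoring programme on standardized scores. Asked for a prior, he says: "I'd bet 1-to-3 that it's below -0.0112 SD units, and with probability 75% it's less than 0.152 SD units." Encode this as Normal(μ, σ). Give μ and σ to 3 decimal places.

μ = 0.070, σ = 0.121

For Normal(μ,σ), the p-quantile is μ + z_p·σ. Here z_{0.25} = -0.6745, z_{0.75} = 0.6745.
So -0.0112 = μ − 0.6745σ and 0.152 = μ + 0.6745σ.
Subtracting: σ = (0.152 − -0.0112)/(0.6745 − (-0.6745)) = 0.121.
Then μ = -0.0112 − (-0.6745)·0.121 = 0.070.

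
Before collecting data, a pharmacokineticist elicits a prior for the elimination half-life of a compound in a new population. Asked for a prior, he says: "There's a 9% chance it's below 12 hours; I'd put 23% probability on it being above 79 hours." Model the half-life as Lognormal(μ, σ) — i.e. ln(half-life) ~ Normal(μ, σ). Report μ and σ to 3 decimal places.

μ ≈ 3.700, σ ≈ 0.906

If T ~ Lognormal(μ,σ) then ln T ~ Normal(μ,σ), so the p-quantile of ln T is μ + z_p·σ.
ln(12) = 2.485 and ln(79) = 4.369; z_{0.09} = -1.341, z_{0.77} = 0.7388.
σ = (4.369 − 2.485)/(0.7388 − (-1.341)) = 0.906.
μ = 2.485 − (-1.341)·0.906 = 3.700.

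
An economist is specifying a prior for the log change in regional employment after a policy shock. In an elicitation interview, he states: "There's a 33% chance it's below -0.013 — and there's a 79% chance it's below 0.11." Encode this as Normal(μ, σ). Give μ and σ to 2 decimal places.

μ = 0.03, σ = 0.10

The p-quantile of Normal(μ,σ) is μ + z_p·σ, with z_{0.33} = -0.4399 and z_{0.79} = 0.8064.
Eliminate σ: μ = (z₂·x₁ − z₁·x₂)/(z₂ − z₁) = (0.8064·-0.013 − (-0.4399)·0.11)/1.246 = 0.03.
Then σ = (x₂ − x₁)/(z₂ − z₁) = (0.11 − -0.013)/1.246 = 0.10.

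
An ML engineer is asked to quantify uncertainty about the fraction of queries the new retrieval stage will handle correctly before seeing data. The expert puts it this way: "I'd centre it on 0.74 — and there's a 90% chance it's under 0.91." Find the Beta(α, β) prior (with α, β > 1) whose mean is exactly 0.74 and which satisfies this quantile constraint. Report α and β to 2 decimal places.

With mean 0.74 fixed, write α = 0.74s, β = 0.26s where s = α+β.
Need P(θ < 0.91) = 0.9 under Beta(0.74s, 0.26s). Normal approximation: (q−m)/√(m(1−m)/s) ≈ z_{0.9} = 1.28, so s ≈ 0.74·0.26·(1.28)²/(0.91−0.74)² = 10.9.
At s = 10.9: P(θ<0.91) ≈ 0.932. Adjusting to match 0.9 gives s ≈ 8.57.
So α = 0.74·8.57 ≈ 6.34, β = 0.26·8.57 ≈ 2.23.

α ≈ 6.34, β ≈ 2.23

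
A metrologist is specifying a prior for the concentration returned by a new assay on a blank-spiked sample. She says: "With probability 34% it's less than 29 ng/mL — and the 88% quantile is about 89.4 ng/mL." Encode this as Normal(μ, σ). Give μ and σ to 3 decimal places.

μ = 44.694, σ = 38.048

The p-quantile of Normal(μ,σ) is μ + z_p·σ, with z_{0.34} = -0.4125 and z_{0.88} = 1.175.
Eliminate σ: μ = (z₂·x₁ − z₁·x₂)/(z₂ − z₁) = (1.175·29 − (-0.4125)·89.4)/1.587 = 44.694.
Then σ = (x₂ − x₁)/(z₂ − z₁) = (89.4 − 29)/1.587 = 38.048.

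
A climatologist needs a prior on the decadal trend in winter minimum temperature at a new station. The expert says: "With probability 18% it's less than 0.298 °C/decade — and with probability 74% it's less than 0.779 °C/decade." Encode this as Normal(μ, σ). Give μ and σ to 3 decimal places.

μ = 0.580, σ = 0.309

For Normal(μ,σ), the p-quantile is μ + z_p·σ. Here z_{0.18} = -0.9154, z_{0.74} = 0.6433.
So 0.298 = μ − 0.9154σ and 0.779 = μ + 0.6433σ.
Subtracting: σ = (0.779 − 0.298)/(0.6433 − (-0.9154)) = 0.309.
Then μ = 0.298 − (-0.9154)·0.309 = 0.580.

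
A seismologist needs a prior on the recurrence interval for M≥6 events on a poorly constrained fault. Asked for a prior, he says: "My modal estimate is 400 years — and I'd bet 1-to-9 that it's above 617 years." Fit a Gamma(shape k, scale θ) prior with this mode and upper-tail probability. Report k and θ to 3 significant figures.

k ≈ 10.9, θ ≈ 40.2

Gamma(k,θ) with k>1 has mode (k−1)θ, so θ = 400/(k−1).
Need P(X < 617) = 0.9 with θ tied to k this way. Start at k = 2, θ = 400: P(X<617) ≈ 0.456.
Too low — raise k to concentrate. Iterating converges to k ≈ 10.9.
Then θ = 400/(10.9−1) ≈ 40.2.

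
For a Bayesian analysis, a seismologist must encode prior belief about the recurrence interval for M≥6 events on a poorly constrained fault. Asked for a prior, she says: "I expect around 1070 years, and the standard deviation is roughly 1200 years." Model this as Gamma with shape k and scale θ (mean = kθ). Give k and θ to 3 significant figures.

k ≈ 0.795, θ ≈ 1350

For Gamma(k, scale θ): mean = kθ, variance = kθ², so CV = 1/√k.
CV = SD/mean = 1200/1070 = 1.121, hence k = 1/CV² = 0.795.
Then θ = mean/k = 1070/0.795 = 1350.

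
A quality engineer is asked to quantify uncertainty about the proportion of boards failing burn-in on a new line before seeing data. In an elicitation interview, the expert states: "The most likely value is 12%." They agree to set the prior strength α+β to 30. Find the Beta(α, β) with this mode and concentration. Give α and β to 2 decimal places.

For α,β > 1 the Beta mode is (α−1)/(α+β−2). With α+β = 30, the mode is (α−1)/28.
Set (α−1)/28 = 0.12 → α = 1 + 0.12·28 = 4.36.
β = 30 − α = 25.64.

α = 4.36, β = 25.64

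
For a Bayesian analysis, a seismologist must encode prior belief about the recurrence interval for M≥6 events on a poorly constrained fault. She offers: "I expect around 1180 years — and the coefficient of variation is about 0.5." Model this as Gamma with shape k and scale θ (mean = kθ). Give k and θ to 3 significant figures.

k ≈ 4, θ ≈ 295

For Gamma(k, scale θ): mean = kθ, variance = kθ², so CV = 1/√k.
CV = 0.5, hence k = 1/CV² = 4.
Then θ = mean/k = 1180/4 = 295.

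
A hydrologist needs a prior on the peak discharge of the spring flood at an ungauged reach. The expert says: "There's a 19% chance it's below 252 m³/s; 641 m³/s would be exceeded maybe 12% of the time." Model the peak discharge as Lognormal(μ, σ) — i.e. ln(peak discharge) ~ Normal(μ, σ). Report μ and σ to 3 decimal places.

μ ≈ 5.929, σ ≈ 0.455

If T ~ Lognormal(μ,σ) then ln T ~ Normal(μ,σ), so the p-quantile of ln T is μ + z_p·σ.
ln(252) = 5.529 and ln(641) = 6.463; z_{0.19} = -0.8779, z_{0.88} = 1.175.
σ = (6.463 − 5.529)/(1.175 − (-0.8779)) = 0.455.
μ = 5.529 − (-0.8779)·0.455 = 5.929.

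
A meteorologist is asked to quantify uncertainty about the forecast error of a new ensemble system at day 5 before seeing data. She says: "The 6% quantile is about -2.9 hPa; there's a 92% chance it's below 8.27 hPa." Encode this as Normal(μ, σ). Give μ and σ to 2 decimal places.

μ = 2.97, σ = 3.77

The p-quantile of Normal(μ,σ) is μ + z_p·σ, with z_{0.06} = -1.555 and z_{0.92} = 1.405.
Eliminate σ: μ = (z₂·x₁ − z₁·x₂)/(z₂ − z₁) = (1.405·-2.9 − (-1.555)·8.27)/2.96 = 2.97.
Then σ = (x₂ − x₁)/(z₂ − z₁) = (8.27 − -2.9)/2.96 = 3.77.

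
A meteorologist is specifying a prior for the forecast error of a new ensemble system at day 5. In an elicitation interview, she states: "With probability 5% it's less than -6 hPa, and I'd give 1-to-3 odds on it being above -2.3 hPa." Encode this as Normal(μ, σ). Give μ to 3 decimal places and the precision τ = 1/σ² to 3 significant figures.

μ = -3.376, τ = 0.393

The p-quantile of Normal(μ,σ) is μ + z_p·σ, with z_{0.05} = -1.645 and z_{0.75} = 0.6745.
Eliminate σ: μ = (z₂·x₁ − z₁·x₂)/(z₂ − z₁) = (0.6745·-6 − (-1.645)·-2.3)/2.319 = -3.376.
Then σ = (x₂ − x₁)/(z₂ − z₁) = (-2.3 − -6)/2.319 = 1.595.
Precision τ = 1/σ² = 1/1.595² = 0.393.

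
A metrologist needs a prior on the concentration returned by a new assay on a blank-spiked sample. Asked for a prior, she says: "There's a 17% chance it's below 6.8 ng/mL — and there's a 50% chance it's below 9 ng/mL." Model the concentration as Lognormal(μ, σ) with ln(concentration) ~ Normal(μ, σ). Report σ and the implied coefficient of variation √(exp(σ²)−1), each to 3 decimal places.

σ ≈ 0.294, CV ≈ 0.300

If T ~ Lognormal(μ,σ) then ln T ~ Normal(μ,σ), so the p-quantile of ln T is μ + z_p·σ.
ln(6.8) = 1.917 and ln(9) = 2.197; z_{0.17} = -0.9542, z_{0.5} = 0.
σ = (2.197 − 1.917)/(0 − (-0.9542)) = 0.294.
μ = 1.917 − (-0.9542)·0.294 = 2.197.
CV = √(exp(σ²)−1) = √(exp(0.0863)−1) = 0.300.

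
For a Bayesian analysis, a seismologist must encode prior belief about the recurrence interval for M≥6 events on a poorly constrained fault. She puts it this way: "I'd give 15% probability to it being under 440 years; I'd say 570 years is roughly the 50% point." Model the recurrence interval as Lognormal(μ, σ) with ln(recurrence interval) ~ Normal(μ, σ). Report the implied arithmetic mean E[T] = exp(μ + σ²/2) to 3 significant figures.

If T ~ Lognormal(μ,σ) then ln T ~ Normal(μ,σ), so the p-quantile of ln T is μ + z_p·σ.
ln(440) = 6.087 and ln(570) = 6.346; z_{0.15} = -1.036, z_{0.5} = 0.
σ = (6.346 − 6.087)/(0 − (-1.036)) = 0.250.
μ = 6.087 − (-1.036)·0.250 = 6.346.
E[T] = exp(μ + σ²/2) = exp(6.346 + 0.0312) = 588 years.

E[T] ≈ 588 years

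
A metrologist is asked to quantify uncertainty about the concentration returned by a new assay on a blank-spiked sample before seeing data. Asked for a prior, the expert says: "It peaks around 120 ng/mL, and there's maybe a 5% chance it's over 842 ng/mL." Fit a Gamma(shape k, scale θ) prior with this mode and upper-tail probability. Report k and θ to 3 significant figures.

Gamma(k,θ) with k>1 has mode (k−1)θ, so θ = 120/(k−1).
Need P(X < 842) = 0.95 with θ tied to k this way. Start at k = 2, θ = 120: P(X<842) ≈ 0.993.
Too high — lower k to spread out. Iterating converges to k ≈ 1.58.
Then θ = 120/(1.58−1) ≈ 209.

k ≈ 1.58, θ ≈ 209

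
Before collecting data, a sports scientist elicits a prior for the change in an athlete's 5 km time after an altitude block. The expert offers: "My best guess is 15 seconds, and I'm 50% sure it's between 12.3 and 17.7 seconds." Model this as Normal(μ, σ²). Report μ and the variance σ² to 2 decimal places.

μ = 15.00, σ² = 16.02

A symmetric 50% interval runs μ ± z·σ with z = 0.6745.
Half-width = 2.7, so σ = 2.7/0.6745 = 4.003 and σ² = 16.02.
μ is the stated best guess, 15.00.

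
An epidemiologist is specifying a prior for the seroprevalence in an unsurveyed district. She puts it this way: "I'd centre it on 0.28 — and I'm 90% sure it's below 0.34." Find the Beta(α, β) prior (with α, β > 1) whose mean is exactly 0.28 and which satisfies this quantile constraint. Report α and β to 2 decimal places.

α ≈ 26.47, β ≈ 68.07

With mean 0.28 fixed, write α = 0.28s, β = 0.72s where s = α+β.
Need P(θ < 0.34) = 0.9 under Beta(0.28s, 0.72s). Normal approximation: (q−m)/√(m(1−m)/s) ≈ z_{0.9} = 1.28, so s ≈ 0.28·0.72·(1.28)²/(0.34−0.28)² = 92.0.
At s = 92.0: P(θ<0.34) ≈ 0.897. Adjusting to match 0.9 gives s ≈ 94.54.
So α = 0.28·94.54 ≈ 26.47, β = 0.72·94.54 ≈ 68.07.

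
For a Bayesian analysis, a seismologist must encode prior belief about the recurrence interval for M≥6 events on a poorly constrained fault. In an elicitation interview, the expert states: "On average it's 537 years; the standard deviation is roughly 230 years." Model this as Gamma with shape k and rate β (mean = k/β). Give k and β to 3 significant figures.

For Gamma(k, rate β): mean = k/β, variance = k/β², so CV = 1/√k.
CV = SD/mean = 230/537 = 0.4283, hence k = 1/CV² = 5.45.
Then β = k/mean = 5.45/537 = 0.0102.

k ≈ 5.45, β ≈ 0.0102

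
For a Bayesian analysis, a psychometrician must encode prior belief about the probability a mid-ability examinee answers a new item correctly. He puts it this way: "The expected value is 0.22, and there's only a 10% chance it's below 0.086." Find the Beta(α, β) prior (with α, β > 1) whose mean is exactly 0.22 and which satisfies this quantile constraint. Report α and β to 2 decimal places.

With mean 0.22 fixed, write α = 0.22s, β = 0.78s where s = α+β.
Need P(θ < 0.086) = 0.1 under Beta(0.22s, 0.78s). Normal approximation: (q−m)/√(m(1−m)/s) ≈ z_{0.1} = -1.28, so s ≈ 0.22·0.78·(-1.28)²/(0.086−0.22)² = 15.7.
At s = 15.7: P(θ<0.086) ≈ 0.071. Adjusting to match 0.1 gives s ≈ 12.53.
So α = 0.22·12.53 ≈ 2.76, β = 0.78·12.53 ≈ 9.77.

α ≈ 2.76, β ≈ 9.77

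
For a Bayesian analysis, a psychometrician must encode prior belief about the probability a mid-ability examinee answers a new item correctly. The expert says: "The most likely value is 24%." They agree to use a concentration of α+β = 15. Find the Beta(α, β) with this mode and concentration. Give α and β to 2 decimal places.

α = 4.12, β = 10.88

For α,β > 1 the Beta mode is (α−1)/(α+β−2). With α+β = 15, the mode is (α−1)/13.
Set (α−1)/13 = 0.24 → α = 1 + 0.24·13 = 4.12.
β = 15 − α = 10.88.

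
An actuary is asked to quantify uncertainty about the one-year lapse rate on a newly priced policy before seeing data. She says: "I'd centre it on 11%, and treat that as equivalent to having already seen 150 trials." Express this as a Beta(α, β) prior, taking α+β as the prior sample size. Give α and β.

Under the effective-sample-size interpretation, Beta(α, β) has prior mean α/(α+β) and prior sample size α+β.
So α+β = 150 and α/(α+β) = 0.11, giving α = 0.11·150 = 16.5 and β = 150 − 16.5 = 133.5.

α = 16.5, β = 133.5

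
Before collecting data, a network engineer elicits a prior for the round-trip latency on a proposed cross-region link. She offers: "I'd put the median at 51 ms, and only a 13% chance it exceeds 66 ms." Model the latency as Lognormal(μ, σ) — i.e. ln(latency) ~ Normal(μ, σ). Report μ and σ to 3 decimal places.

μ ≈ 3.932, σ ≈ 0.229

If T ~ Lognormal(μ,σ) then ln T ~ Normal(μ,σ), so the p-quantile of ln T is μ + z_p·σ.
ln(51) = 3.932 and ln(66) = 4.19; z_{0.5} = 0, z_{0.87} = 1.126.
σ = (4.19 − 3.932)/(1.126 − (0)) = 0.229.
μ = 3.932 − (0)·0.229 = 3.932.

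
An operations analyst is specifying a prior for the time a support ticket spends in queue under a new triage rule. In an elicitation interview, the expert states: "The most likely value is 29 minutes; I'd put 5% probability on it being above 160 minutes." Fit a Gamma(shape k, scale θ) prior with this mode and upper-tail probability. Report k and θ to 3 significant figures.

k ≈ 1.8, θ ≈ 36.2

Gamma(k,θ) with k>1 has mode (k−1)θ, so θ = 29/(k−1).
Need P(X < 160) = 0.95 with θ tied to k this way. Start at k = 2, θ = 29: P(X<160) ≈ 0.974.
Too high — lower k to spread out. Iterating converges to k ≈ 1.8.
Then θ = 29/(1.8−1) ≈ 36.2.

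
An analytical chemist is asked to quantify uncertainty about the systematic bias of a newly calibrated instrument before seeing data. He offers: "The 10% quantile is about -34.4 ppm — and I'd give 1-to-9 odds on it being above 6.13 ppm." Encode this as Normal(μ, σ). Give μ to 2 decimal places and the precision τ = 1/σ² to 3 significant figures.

The p-quantile of Normal(μ,σ) is μ + z_p·σ, with z_{0.1} = -1.282 and z_{0.9} = 1.282.
Eliminate σ: μ = (z₂·x₁ − z₁·x₂)/(z₂ − z₁) = (1.282·-34.4 − (-1.282)·6.13)/2.563 = -14.13.
Then σ = (x₂ − x₁)/(z₂ − z₁) = (6.13 − -34.4)/2.563 = 15.81.
Precision τ = 1/σ² = 1/15.81² = 0.004.

μ = -14.13, τ = 0.004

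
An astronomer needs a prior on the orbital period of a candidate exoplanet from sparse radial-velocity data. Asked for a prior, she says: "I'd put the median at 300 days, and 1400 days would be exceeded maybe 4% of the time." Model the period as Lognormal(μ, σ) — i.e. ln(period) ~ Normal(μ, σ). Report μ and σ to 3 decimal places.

μ ≈ 5.704, σ ≈ 0.880

If T ~ Lognormal(μ,σ) then ln T ~ Normal(μ,σ), so the p-quantile of ln T is μ + z_p·σ.
ln(300) = 5.704 and ln(1400) = 7.244; z_{0.5} = 0, z_{0.96} = 1.751.
σ = (7.244 − 5.704)/(1.751 − (0)) = 0.880.
μ = 5.704 − (0)·0.880 = 5.704.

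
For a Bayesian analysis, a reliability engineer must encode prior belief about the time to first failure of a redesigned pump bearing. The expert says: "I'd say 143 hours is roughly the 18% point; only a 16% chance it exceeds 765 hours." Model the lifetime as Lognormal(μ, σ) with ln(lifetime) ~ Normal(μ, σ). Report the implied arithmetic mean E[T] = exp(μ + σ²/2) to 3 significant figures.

If T ~ Lognormal(μ,σ) then ln T ~ Normal(μ,σ), so the p-quantile of ln T is μ + z_p·σ.
ln(143) = 4.963 and ln(765) = 6.64; z_{0.18} = -0.9154, z_{0.84} = 0.9945.
σ = (6.64 − 4.963)/(0.9945 − (-0.9154)) = 0.878.
μ = 4.963 − (-0.9154)·0.878 = 5.767.
E[T] = exp(μ + σ²/2) = exp(5.767 + 0.3855) = 470 hours.

E[T] ≈ 470 hours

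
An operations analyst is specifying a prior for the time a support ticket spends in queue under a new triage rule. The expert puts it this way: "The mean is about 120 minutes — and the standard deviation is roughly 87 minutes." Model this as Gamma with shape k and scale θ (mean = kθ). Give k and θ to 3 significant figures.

For Gamma(k, scale θ): mean = kθ, variance = kθ², so CV = 1/√k.
CV = SD/mean = 87/120 = 0.725, hence k = 1/CV² = 1.9.
Then θ = mean/k = 120/1.9 = 63.1.

k ≈ 1.9, θ ≈ 63.1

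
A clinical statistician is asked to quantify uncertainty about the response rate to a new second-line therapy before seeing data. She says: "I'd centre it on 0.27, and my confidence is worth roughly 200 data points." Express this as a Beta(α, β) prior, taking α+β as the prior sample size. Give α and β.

α = 54, β = 146

Under the effective-sample-size interpretation, Beta(α, β) has prior mean α/(α+β) and prior sample size α+β.
So α+β = 200 and α/(α+β) = 0.27, giving α = 0.27·200 = 54 and β = 200 − 54 = 146.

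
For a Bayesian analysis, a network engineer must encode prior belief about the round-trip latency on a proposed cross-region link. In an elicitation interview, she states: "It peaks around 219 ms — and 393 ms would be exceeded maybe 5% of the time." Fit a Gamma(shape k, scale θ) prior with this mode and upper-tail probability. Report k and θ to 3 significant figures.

k ≈ 9.15, θ ≈ 26.9

Gamma(k,θ) with k>1 has mode (k−1)θ, so θ = 219/(k−1).
Need P(X < 393) = 0.95 with θ tied to k this way. Start at k = 2, θ = 219: P(X<393) ≈ 0.536.
Too low — raise k to concentrate. Iterating converges to k ≈ 9.15.
Then θ = 219/(9.15−1) ≈ 26.9.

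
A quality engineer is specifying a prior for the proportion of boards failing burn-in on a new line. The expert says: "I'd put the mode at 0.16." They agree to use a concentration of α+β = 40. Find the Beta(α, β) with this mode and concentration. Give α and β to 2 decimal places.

For α,β > 1 the Beta mode is (α−1)/(α+β−2). With α+β = 40, the mode is (α−1)/38.
Set (α−1)/38 = 0.16 → α = 1 + 0.16·38 = 7.08.
β = 40 − α = 32.92.

α = 7.08, β = 32.92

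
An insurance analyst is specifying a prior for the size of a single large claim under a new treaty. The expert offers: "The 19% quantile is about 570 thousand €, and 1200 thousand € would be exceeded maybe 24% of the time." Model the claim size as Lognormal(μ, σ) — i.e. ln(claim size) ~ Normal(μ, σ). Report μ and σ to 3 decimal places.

μ ≈ 6.758, σ ≈ 0.470

If T ~ Lognormal(μ,σ) then ln T ~ Normal(μ,σ), so the p-quantile of ln T is μ + z_p·σ.
ln(570) = 6.346 and ln(1200) = 7.09; z_{0.19} = -0.8779, z_{0.76} = 0.7063.
σ = (7.09 − 6.346)/(0.7063 − (-0.8779)) = 0.470.
μ = 6.346 − (-0.8779)·0.470 = 6.758.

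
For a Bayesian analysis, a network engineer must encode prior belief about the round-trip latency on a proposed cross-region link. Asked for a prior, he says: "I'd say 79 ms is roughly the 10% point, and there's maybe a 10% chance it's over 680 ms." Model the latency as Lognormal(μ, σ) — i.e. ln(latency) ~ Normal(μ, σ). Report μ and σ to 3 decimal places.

μ ≈ 5.446, σ ≈ 0.840

If T ~ Lognormal(μ,σ) then ln T ~ Normal(μ,σ), so the p-quantile of ln T is μ + z_p·σ.
ln(79) = 4.369 and ln(680) = 6.522; z_{0.1} = -1.282, z_{0.9} = 1.282.
σ = (6.522 − 4.369)/(1.282 − (-1.282)) = 0.840.
μ = 4.369 − (-1.282)·0.840 = 5.446.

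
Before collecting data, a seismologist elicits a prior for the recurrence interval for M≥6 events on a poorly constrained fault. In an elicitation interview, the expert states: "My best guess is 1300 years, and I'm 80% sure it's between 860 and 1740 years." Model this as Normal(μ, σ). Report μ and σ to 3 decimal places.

μ = 1300.000, σ = 343.334

A symmetric 80% interval runs μ ± z·σ with z = 1.282.
Half-width = 440, so σ = 440/1.282 = 343.334.
μ is the stated best guess, 1300.000.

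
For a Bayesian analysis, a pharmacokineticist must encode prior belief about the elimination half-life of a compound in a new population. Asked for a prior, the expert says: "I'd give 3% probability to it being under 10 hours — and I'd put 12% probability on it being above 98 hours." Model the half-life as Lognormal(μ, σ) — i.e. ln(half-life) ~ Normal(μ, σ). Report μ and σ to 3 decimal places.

If T ~ Lognormal(μ,σ) then ln T ~ Normal(μ,σ), so the p-quantile of ln T is μ + z_p·σ.
ln(10) = 2.303 and ln(98) = 4.585; z_{0.03} = -1.881, z_{0.88} = 1.175.
σ = (4.585 − 2.303)/(1.175 − (-1.881)) = 0.747.
μ = 2.303 − (-1.881)·0.747 = 3.707.

μ ≈ 3.707, σ ≈ 0.747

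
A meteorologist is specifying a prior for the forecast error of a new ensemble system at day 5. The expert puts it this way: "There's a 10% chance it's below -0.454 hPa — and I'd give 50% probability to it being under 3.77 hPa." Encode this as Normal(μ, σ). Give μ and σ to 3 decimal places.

μ = 3.770, σ = 3.296

The p-quantile of Normal(μ,σ) is μ + z_p·σ, with z_{0.1} = -1.282 and z_{0.5} = 0.
Eliminate σ: μ = (z₂·x₁ − z₁·x₂)/(z₂ − z₁) = (0·-0.454 − (-1.282)·3.77)/1.282 = 3.770.
Then σ = (x₂ − x₁)/(z₂ − z₁) = (3.77 − -0.454)/1.282 = 3.296.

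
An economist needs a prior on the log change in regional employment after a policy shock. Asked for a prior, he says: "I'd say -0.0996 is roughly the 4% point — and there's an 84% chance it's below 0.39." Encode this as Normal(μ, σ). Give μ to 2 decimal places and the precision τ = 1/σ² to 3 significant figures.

μ = 0.21, τ = 31.4

The p-quantile of Normal(μ,σ) is μ + z_p·σ, with z_{0.04} = -1.751 and z_{0.84} = 0.9945.
Eliminate σ: μ = (z₂·x₁ − z₁·x₂)/(z₂ − z₁) = (0.9945·-0.0996 − (-1.751)·0.39)/2.745 = 0.21.
Then σ = (x₂ − x₁)/(z₂ − z₁) = (0.39 − -0.0996)/2.745 = 0.18.
Precision τ = 1/σ² = 1/0.1784² = 31.4.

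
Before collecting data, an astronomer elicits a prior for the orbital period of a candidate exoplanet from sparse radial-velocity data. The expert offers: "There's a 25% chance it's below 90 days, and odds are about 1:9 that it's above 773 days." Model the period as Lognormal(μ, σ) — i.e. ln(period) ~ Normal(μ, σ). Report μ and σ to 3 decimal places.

If T ~ Lognormal(μ,σ) then ln T ~ Normal(μ,σ), so the p-quantile of ln T is μ + z_p·σ.
ln(90) = 4.5 and ln(773) = 6.65; z_{0.25} = -0.6745, z_{0.9} = 1.282.
σ = (6.65 − 4.5)/(1.282 − (-0.6745)) = 1.099.
μ = 4.5 − (-0.6745)·1.099 = 5.241.

μ ≈ 5.241, σ ≈ 1.099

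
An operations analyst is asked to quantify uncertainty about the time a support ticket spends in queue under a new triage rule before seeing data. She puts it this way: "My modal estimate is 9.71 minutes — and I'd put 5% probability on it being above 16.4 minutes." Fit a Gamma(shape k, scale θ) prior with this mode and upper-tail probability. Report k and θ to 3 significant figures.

Gamma(k,θ) with k>1 has mode (k−1)θ, so θ = 9.71/(k−1).
Need P(X < 16.4) = 0.95 with θ tied to k this way. Start at k = 2, θ = 9.71: P(X<16.4) ≈ 0.503.
Too low — raise k to concentrate. Iterating converges to k ≈ 11.2.
Then θ = 9.71/(11.2−1) ≈ 0.955.

k ≈ 11.2, θ ≈ 0.955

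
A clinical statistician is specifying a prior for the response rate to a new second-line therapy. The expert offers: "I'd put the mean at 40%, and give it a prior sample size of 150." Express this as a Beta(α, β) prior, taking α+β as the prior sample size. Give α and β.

Under the effective-sample-size interpretation, Beta(α, β) has prior mean α/(α+β) and prior sample size α+β.
So α+β = 150 and α/(α+β) = 0.4, giving α = 0.4·150 = 60 and β = 150 − 60 = 90.

α = 60, β = 90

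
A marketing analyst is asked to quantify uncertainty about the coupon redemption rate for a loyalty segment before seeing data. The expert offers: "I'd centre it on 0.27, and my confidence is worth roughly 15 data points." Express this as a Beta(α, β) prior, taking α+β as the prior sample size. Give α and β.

Under the effective-sample-size interpretation, Beta(α, β) has prior mean α/(α+β) and prior sample size α+β.
So α+β = 15 and α/(α+β) = 0.27, giving α = 0.27·15 = 4.05 and β = 15 − 4.05 = 10.95.

α = 4.05, β = 10.95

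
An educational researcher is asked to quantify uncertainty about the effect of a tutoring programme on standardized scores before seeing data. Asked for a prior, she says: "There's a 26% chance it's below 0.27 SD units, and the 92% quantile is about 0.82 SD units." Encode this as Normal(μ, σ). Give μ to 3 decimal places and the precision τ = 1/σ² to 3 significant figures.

The p-quantile of Normal(μ,σ) is μ + z_p·σ, with z_{0.26} = -0.6433 and z_{0.92} = 1.405.
Eliminate σ: μ = (z₂·x₁ − z₁·x₂)/(z₂ − z₁) = (1.405·0.27 − (-0.6433)·0.82)/2.048 = 0.443.
Then σ = (x₂ − x₁)/(z₂ − z₁) = (0.82 − 0.27)/2.048 = 0.269.
Precision τ = 1/σ² = 1/0.2685² = 13.9.

μ = 0.443, τ = 13.9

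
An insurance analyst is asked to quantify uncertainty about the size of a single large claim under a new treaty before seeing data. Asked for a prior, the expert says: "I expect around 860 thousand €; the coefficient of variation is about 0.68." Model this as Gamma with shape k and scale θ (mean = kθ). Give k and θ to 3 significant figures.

k ≈ 2.16, θ ≈ 398

For Gamma(k, scale θ): mean = kθ, variance = kθ², so CV = 1/√k.
CV = 0.68, hence k = 1/CV² = 2.16.
Then θ = mean/k = 860/2.16 = 398.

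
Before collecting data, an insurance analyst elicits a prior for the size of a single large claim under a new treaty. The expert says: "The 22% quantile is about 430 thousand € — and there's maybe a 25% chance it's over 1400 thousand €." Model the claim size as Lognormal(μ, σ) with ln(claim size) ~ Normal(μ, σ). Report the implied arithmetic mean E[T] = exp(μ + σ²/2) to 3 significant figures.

E[T] ≈ 1130 thousand €

If T ~ Lognormal(μ,σ) then ln T ~ Normal(μ,σ), so the p-quantile of ln T is μ + z_p·σ.
ln(430) = 6.064 and ln(1400) = 7.244; z_{0.22} = -0.7722, z_{0.75} = 0.6745.
σ = (7.244 − 6.064)/(0.6745 − (-0.7722)) = 0.816.
μ = 6.064 − (-0.7722)·0.816 = 6.694.
E[T] = exp(μ + σ²/2) = exp(6.694 + 0.3329) = 1130 thousand €.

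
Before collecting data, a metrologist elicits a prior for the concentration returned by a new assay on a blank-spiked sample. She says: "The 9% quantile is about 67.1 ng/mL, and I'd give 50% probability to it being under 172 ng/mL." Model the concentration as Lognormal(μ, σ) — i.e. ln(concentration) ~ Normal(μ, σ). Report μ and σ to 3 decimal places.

If T ~ Lognormal(μ,σ) then ln T ~ Normal(μ,σ), so the p-quantile of ln T is μ + z_p·σ.
ln(67.1) = 4.206 and ln(172) = 5.147; z_{0.09} = -1.341, z_{0.5} = 0.
σ = (5.147 − 4.206)/(0 − (-1.341)) = 0.702.
μ = 4.206 − (-1.341)·0.702 = 5.147.

μ ≈ 5.147, σ ≈ 0.702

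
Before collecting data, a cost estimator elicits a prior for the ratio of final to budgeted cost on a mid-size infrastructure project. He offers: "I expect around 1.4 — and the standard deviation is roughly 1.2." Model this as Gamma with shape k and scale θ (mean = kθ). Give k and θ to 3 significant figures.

For Gamma(k, scale θ): mean = kθ, variance = kθ², so CV = 1/√k.
CV = SD/mean = 1.2/1.4 = 0.8571, hence k = 1/CV² = 1.36.
Then θ = mean/k = 1.4/1.36 = 1.03.

k ≈ 1.36, θ ≈ 1.03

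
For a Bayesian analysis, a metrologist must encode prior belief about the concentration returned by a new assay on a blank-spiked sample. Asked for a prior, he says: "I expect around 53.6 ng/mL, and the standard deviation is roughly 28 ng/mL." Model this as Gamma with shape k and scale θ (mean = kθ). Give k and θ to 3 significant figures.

k ≈ 3.66, θ ≈ 14.6

For Gamma(k, scale θ): mean = kθ, variance = kθ², so CV = 1/√k.
CV = SD/mean = 28/53.6 = 0.5224, hence k = 1/CV² = 3.66.
Then θ = mean/k = 53.6/3.66 = 14.6.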